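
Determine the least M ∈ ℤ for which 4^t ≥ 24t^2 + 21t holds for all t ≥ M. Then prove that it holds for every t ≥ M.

M = 5

At t = 4: 256 < 468, so the inequality fails and M ≥ 5. We prove 4^t ≥ 24t^2 + 21t for all t ≥ 5.
Base case (t = 5): 4^t = 1024 and 24t^2 + 21t = 705, so 1024 ≥ 705.
Inductive step: suppose the statement holds for some k ≥ 5, so 4^k ≥ 24k^2 + 21k.
Then 4^(k + 1) = 4·(4^k) ≥ 4·(24k^2 + 21k).
Also, for k ≥ 5 we have 4·(24k^2 + 21k) ≥ 24(k+1)^2 + 21(k+1), since 4·(24k^2 + 21k) − (24(k+1)^2 + 21(k+1)) = 72k^2 + 15k - 45, which is nonnegative for all k ≥ 5.
Combining, 4^(k + 1) ≥ 24(k+1)^2 + 21(k+1).
This completes the induction.
Hence the smallest such M is 5.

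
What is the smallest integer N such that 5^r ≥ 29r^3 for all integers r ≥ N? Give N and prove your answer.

At r = 5: 3125 < 3625, so the inequality fails and N ≥ 6. We prove 5^r ≥ 29r^3 for all r ≥ 6.
For the base case r = 6: 5^r = 15625 and 29r^3 = 6264, so 15625 ≥ 6264.
Inductive step: assume the claim holds for r = i, so 5^i ≥ 29i^3.
Then 5^(i + 1) = 5·(5^i) ≥ 5·(29i^3).
Also, for i ≥ 6 we have 5·(29i^3) ≥ 29(i+1)^3, since 5 ≥ (1 + 1/i)^3 for all i ≥ 6.
Combining, 5^(i + 1) ≥ 29(i+1)^3.
By induction, the statement is established for all r ≥ 6.
Hence the smallest such N is 6.

N = 6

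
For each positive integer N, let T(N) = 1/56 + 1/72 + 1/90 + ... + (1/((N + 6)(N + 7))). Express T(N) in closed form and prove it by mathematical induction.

T(N) = N/(7(N + 7))

We claim T(N) = N/(7(N + 7)) for all N ≥ 1.
For the base case N = 1: T(1) = 1/56, and the closed form gives 1/56. They agree.
Inductive step: suppose the statement holds for some k ≥ 1, so T(k) = k/(7(k + 7)).
Then T(k+1) = T(k) + (1/((k + 7)(k + 8))) = (k/(7(k + 7))) + (1/((k + 7)(k + 8))).
Simplifying, T(k+1) = (k + 1)/(7(k + 8)) = (k+1)/(7((k+1) + 7)),
which is the closed form with N = k+1.
This completes the induction.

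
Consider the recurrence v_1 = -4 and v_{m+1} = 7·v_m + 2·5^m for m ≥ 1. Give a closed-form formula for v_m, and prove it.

v_m = -5^m + 7^(m - 1)

Computing the first terms: v_1 = -4, v_2 = -18, v_3 = -76. This suggests v_m = -5^m + 7^(m - 1).
For the base case m = 1: the formula gives -4 = -4 = v_1.
Suppose the result is true for m = j, so v_j = -5^j + 7^(j - 1).
Then v_{j+1} = 7·v_j + 2·5^j = 7·(-5^j + 7^(j - 1)) + 2·5^j = -5^(j + 1) + 7^j = -5^(j+1) + 7^((j+1) - 1),
which is the claimed formula at m = j+1.
By the principle of mathematical induction, the result holds for all m ≥ 1.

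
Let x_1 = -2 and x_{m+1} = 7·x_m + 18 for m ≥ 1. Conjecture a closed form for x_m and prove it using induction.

Computing the first terms: x_1 = -2, x_2 = 4, x_3 = 46. This suggests x_m = 7^(m - 1) - 3.
Base step (m = 1): the formula gives -2 = -2 = x_1.
Inductive step: assume the claim holds for m = i, so x_i = 7^(i - 1) - 3.
Then x_{i+1} = 7·x_i + 18 = 7·(7^(i - 1) - 3) + 18 = 7^i - 3 = 7^((i+1) - 1) - 3,
which is the claimed formula at m = i+1.
Hence, by induction on m, the claim holds for every m ≥ 1.

x_m = 7^(m - 1) - 3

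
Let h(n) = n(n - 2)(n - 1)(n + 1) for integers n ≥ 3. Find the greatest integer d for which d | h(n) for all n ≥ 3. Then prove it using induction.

d = 24

Computing the first values: h(3) = 24 and h(4) = 120; gcd(24, 120) = 24, so d ≤ 24.
We prove 24 | n(n - 2)(n - 1)(n + 1) for all n ≥ 3 by induction on n.
When n = 3: h(3) = 24 = 24·(1), so 24 | h(3).
For the inductive step, assume it holds for an arbitrary k ≥ 3, i.e. 24 | h(k). Then
h(k+1) − h(k) = (k-1)·k·(k+1)·(k+2) − (k-2)·(k-1)·k·(k+1) = (k-1)·k·(k+1)·[(k+2) − (k-2)] = 4·(k-1)·k·(k+1). The product of 3 consecutive integers is divisible by (3)! = 6, so h(k+1) − h(k) is divisible by 4·6 = 24. By the inductive hypothesis 24 | h(k), hence 24 | h(k+1).
Hence, by induction on n, the claim holds for every n ≥ 3.
Therefore the largest such d is 24.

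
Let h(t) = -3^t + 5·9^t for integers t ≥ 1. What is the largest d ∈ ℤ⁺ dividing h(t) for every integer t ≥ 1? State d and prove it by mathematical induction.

Computing the first values: h(1) = 42 and h(2) = 396; gcd(42, 396) = 6, so d ≤ 6.
We prove 6 | -3^t + 5·9^t for all t ≥ 1 by induction on t.
Base case (t = 1): h(1) = 42 = 6·(7), so 6 | h(1).
Inductive step: suppose the statement holds for some k ≥ 1, i.e. 6 | h(k). Then
h(k+1) − 9·h(k) = (-3^(k+1) + 5·9^(k+1)) − 9·(-3^k + 5·9^k) = (-1)·3^k·(3 − 9) = (6)·3^k. Since 6 | h(k) by the inductive hypothesis, 6 | 9·h(k); and 6 | 6 since 6 = 6·1. Therefore 6 | h(k+1).
By the principle of mathematical induction, the result holds for all t ≥ 1.
Therefore the largest such d is 6.

d = 6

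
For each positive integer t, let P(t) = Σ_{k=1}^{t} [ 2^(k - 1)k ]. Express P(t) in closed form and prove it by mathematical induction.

We claim P(t) = 2^t(t - 1) + 1 for all t ≥ 1.
For the base case t = 1: P(1) = 1, and the closed form gives 1. They agree.
Inductive step: assume the claim holds for t = k, so P(k) = 2^k(k - 1) + 1.
Then P(k+1) = P(k) + (2^k(k + 1)) = (2^k(k - 1) + 1) + (2^k(k + 1)).
Simplifying, P(k+1) = 2^(k + 1)k + 1 = 2^(k+1)((k+1) - 1) + 1,
which is the closed form with t = k+1.
Hence, by induction on t, the claim holds for every t ≥ 1.

P(t) = 2^t(t - 1) + 1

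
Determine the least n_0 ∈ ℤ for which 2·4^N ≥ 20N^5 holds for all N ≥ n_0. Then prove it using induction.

At N = 9: 524288 < 1180980, so the inequality fails and n_0 ≥ 10. We prove 2·4^N ≥ 20N^5 for all N ≥ 10.
For the base case N = 10: 2·4^N = 2097152 and 20N^5 = 2000000, so 2097152 ≥ 2000000.
Inductive step: suppose the statement holds for some k ≥ 10, so 2·4^k ≥ 20k^5.
Then 2·4^(k + 1) = 4·(2·4^k) ≥ 4·(20k^5).
Also, for k ≥ 10 we have 4·(20k^5) ≥ 20(k+1)^5, since 4 ≥ (1 + 1/k)^5 for all k ≥ 10.
Combining, 2·4^(k + 1) ≥ 20(k+1)^5.
By the principle of mathematical induction, the result holds for all N ≥ 10.
Hence the smallest such n_0 is 10.

n_0 = 10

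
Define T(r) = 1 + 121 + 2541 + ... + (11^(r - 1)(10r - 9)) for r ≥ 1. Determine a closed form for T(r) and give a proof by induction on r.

T(r) = 11^r(r - 1) + 1

We claim T(r) = 11^r(r - 1) + 1 for all r ≥ 1.
Base step (r = 1): T(1) = 1, and the closed form gives 1. They agree.
For the inductive step, assume it holds for an arbitrary i ≥ 1, so T(i) = 11^i(i - 1) + 1.
Then T(i+1) = T(i) + (11^i(10i + 1)) = (11^i(i - 1) + 1) + (11^i(10i + 1)).
Simplifying, T(i+1) = 11^(i + 1)i + 1 = 11^(i+1)((i+1) - 1) + 1,
which is the closed form with r = i+1.
By the principle of mathematical induction, the result holds for all r ≥ 1.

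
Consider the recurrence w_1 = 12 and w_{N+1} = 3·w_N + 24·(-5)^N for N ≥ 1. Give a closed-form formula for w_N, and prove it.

Computing the first terms: w_1 = 12, w_2 = -84, w_3 = 348. This suggests w_N = -3(-5)^N - 3^N.
When N = 1: the formula gives 12 = 12 = w_1.
Inductive step: assume the claim holds for N = m, so w_m = -3(-5)^m - 3^m.
Then w_{m+1} = 3·w_m + 24·(-5)^m = 3·(-3(-5)^m - 3^m) + 24·(-5)^m = -3(-5)^(m + 1) - 3^(m + 1),
which is the claimed formula at N = m+1.
By induction, the statement is established for all N ≥ 1.

w_N = -3(-5)^N - 3^N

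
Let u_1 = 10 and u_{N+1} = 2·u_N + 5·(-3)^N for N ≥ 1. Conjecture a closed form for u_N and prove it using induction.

Computing the first terms: u_1 = 10, u_2 = 5, u_3 = 55. This suggests u_N = -(-3)^N + 7·2^(N - 1).
When N = 1: the formula gives 10 = 10 = u_1.
Inductive step: assume the claim holds for N = m, so u_m = -(-3)^m + 7·2^(m - 1).
Then u_{m+1} = 2·u_m + 5·(-3)^m = 2·(-(-3)^m + 7·2^(m - 1)) + 5·(-3)^m = -(-3)^(m + 1) + 7·2^m = -(-3)^(m+1) + 7·2^((m+1) - 1),
which is the claimed formula at N = m+1.
This completes the induction.

u_N = -(-3)^N + 7·2^(N - 1)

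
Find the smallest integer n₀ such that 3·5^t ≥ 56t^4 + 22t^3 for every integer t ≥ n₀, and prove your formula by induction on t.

n₀ = 7

At t = 6: 46875 < 77328, so the inequality fails and n₀ ≥ 7. We prove 3·5^t ≥ 56t^4 + 22t^3 for all t ≥ 7.
For the base case t = 7: 3·5^t = 234375 and 56t^4 + 22t^3 = 142002, so 234375 ≥ 142002.
Suppose the result is true for t = p, so 3·5^p ≥ 56p^4 + 22p^3.
Then 3·5^(p + 1) = 5·(3·5^p) ≥ 5·(56p^4 + 22p^3).
Also, for p ≥ 7 we have 5·(56p^4 + 22p^3) ≥ 56(p+1)^4 + 22(p+1)^3, since 5·(56p^4 + 22p^3) − (56(p+1)^4 + 22(p+1)^3) = 224p^4 - 136p^3 - 402p^2 - 290p - 78, which is nonnegative for all p ≥ 7.
Combining, 3·5^(p + 1) ≥ 56(p+1)^4 + 22(p+1)^3.
By induction, the statement is established for all t ≥ 7.
Hence the smallest such n₀ is 7.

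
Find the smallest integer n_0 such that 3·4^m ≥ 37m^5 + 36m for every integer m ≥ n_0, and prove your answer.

n_0 = 11

At m = 10: 3145728 < 3700360, so the inequality fails and n_0 ≥ 11. We prove 3·4^m ≥ 37m^5 + 36m for all m ≥ 11.
For the base case m = 11: 3·4^m = 12582912 and 37m^5 + 36m = 5959283, so 12582912 ≥ 5959283.
Inductive step: assume the claim holds for m = k, so 3·4^k ≥ 37k^5 + 36k.
Then 3·4^(k + 1) = 4·(3·4^k) ≥ 4·(37k^5 + 36k).
Also, for k ≥ 11 we have 4·(37k^5 + 36k) ≥ 37(k+1)^5 + 36(k+1), since 4·(37k^5 + 36k) − (37(k+1)^5 + 36(k+1)) = 111k^5 - 185k^4 - 370k^3 - 370k^2 - 77k - 73, which is nonnegative for all k ≥ 11.
Combining, 3·4^(k + 1) ≥ 37(k+1)^5 + 36(k+1).
Hence, by induction on m, the claim holds for every m ≥ 11.
Hence the smallest such n_0 is 11.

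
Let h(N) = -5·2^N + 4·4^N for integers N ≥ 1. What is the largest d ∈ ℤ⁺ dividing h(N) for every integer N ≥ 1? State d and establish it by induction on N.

d = 2

Computing the first values: h(1) = 6 and h(2) = 44; gcd(6, 44) = 2, so d ≤ 2.
We prove 2 | -5·2^N + 4·4^N for all N ≥ 1 by induction on N.
Base step (N = 1): h(1) = 6 = 2·(3), so 2 | h(1).
Suppose the result is true for N = p, i.e. 2 | h(p). Then
h(p+1) − 4·h(p) = (-5·2^(p+1) + 4·4^(p+1)) − 4·(-5·2^p + 4·4^p) = (-5)·2^p·(2 − 4) = (10)·2^p. Since 2 | h(p) by the inductive hypothesis, 2 | 4·h(p); and 2 | 10 since 10 = 2·5. Therefore 2 | h(p+1).
By the principle of mathematical induction, the result holds for all N ≥ 1.
Therefore the largest such d is 2.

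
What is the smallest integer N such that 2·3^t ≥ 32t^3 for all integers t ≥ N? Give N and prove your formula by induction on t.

N = 9

At t = 8: 13122 < 16384, so the inequality fails and N ≥ 9. We prove 2·3^t ≥ 32t^3 for all t ≥ 9.
For the base case t = 9: 2·3^t = 39366 and 32t^3 = 23328, so 39366 ≥ 23328.
Inductive step: assume the claim holds for t = m, so 2·3^m ≥ 32m^3.
Then 2·3^(m + 1) = 3·(2·3^m) ≥ 3·(32m^3).
Also, for m ≥ 9 we have 3·(32m^3) ≥ 32(m+1)^3, since 3 ≥ (1 + 1/m)^3 for all m ≥ 9.
Combining, 2·3^(m + 1) ≥ 32(m+1)^3.
By induction, the statement is established for all t ≥ 9.
Hence the smallest such N is 9.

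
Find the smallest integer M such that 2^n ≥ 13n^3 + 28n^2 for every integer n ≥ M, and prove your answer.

At n = 15: 32768 < 50175, so the inequality fails and M ≥ 16. We prove 2^n ≥ 13n^3 + 28n^2 for all n ≥ 16.
For the base case n = 16: 2^n = 65536 and 13n^3 + 28n^2 = 60416, so 65536 ≥ 60416.
Suppose the result is true for n = p, so 2^p ≥ 13p^3 + 28p^2.
Then 2^(p + 1) = 2·(2^p) ≥ 2·(13p^3 + 28p^2).
Also, for p ≥ 16 we have 2·(13p^3 + 28p^2) ≥ 13(p+1)^3 + 28(p+1)^2, since 2·(13p^3 + 28p^2) − (13(p+1)^3 + 28(p+1)^2) = 13p^3 - 11p^2 - 95p - 41, which is nonnegative for all p ≥ 16.
Combining, 2^(p + 1) ≥ 13(p+1)^3 + 28(p+1)^2.
By induction, the statement is established for all n ≥ 16.
Hence the smallest such M is 16.

M = 16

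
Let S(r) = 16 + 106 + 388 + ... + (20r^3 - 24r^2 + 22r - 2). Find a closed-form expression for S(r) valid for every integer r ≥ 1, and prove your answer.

We claim S(r) = r(5r^3 + 2r^2 + 4r + 5) for all r ≥ 1.
When r = 1: S(1) = 16, and the closed form gives 16. They agree.
Suppose the result is true for r = m, so S(m) = m(5m^3 + 2m^2 + 4m + 5).
Then S(m+1) = S(m) + (20m^3 + 36m^2 + 34m + 16) = (m(5m^3 + 2m^2 + 4m + 5)) + (20m^3 + 36m^2 + 34m + 16).
Simplifying, S(m+1) = (m + 1)(5m^3 + 17m^2 + 23m + 16) = (m+1)(5(m+1)^3 + 2(m+1)^2 + 4(m+1) + 5),
which is the closed form with r = m+1.
By the principle of mathematical induction, the result holds for all r ≥ 1.

S(r) = r(5r^3 + 2r^2 + 4r + 5)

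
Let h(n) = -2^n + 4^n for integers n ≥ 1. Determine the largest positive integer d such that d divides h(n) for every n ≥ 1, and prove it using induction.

Computing the first values: h(1) = 2 and h(2) = 12; gcd(2, 12) = 2, so d ≤ 2.
We prove 2 | -2^n + 4^n for all n ≥ 1 by induction on n.
Base case (n = 1): h(1) = 2 = 2·(1), so 2 | h(1).
For the inductive step, assume it holds for an arbitrary p ≥ 1, i.e. 2 | h(p). Then
4^{p+1} − 2^{p+1} = 4·4^p − 2·2^p = 4·(4^p − 2^p) + (2)·2^p. The first term is divisible by 2 by the inductive hypothesis, and the second term (2)·2^p is divisible by 2 since 2 | 2. Hence 2 | h(p+1).
This completes the induction.
Therefore the largest such d is 2.

d = 2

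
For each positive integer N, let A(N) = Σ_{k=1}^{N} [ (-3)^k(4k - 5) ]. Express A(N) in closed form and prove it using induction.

A(N) = 3(-3)^N(N - 1) + 3

We claim A(N) = 3(-3)^N(N - 1) + 3 for all N ≥ 1.
Base case (N = 1): A(1) = 3, and the closed form gives 3. They agree.
For the inductive step, assume it holds for an arbitrary k ≥ 1, so A(k) = 3(-3)^k(k - 1) + 3.
Then A(k+1) = A(k) + ((-3)^(k + 1)(4k - 1)) = (3(-3)^k(k - 1) + 3) + ((-3)^(k + 1)(4k - 1)).
Simplifying, A(k+1) = -9(-3)^k·k + 3 = 3(-3)^(k+1)((k+1) - 1) + 3,
which is the closed form with N = k+1.
By the principle of mathematical induction, the result holds for all N ≥ 1.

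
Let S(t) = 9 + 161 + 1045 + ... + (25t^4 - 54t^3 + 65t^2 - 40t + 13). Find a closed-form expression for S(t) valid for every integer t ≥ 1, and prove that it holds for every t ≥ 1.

We claim S(t) = t(5t^4 - t^3 + 3t^2 - t + 3) for all t ≥ 1.
Base case (t = 1): S(1) = 9, and the closed form gives 9. They agree.
Suppose the result is true for t = r, so S(r) = r(5r^4 - r^3 + 3r^2 - r + 3).
Then S(r+1) = S(r) + (25r^4 + 46r^3 + 53r^2 + 28r + 9) = (r(5r^4 - r^3 + 3r^2 - r + 3)) + (25r^4 + 46r^3 + 53r^2 + 28r + 9).
Simplifying, S(r+1) = (r + 1)(5r^4 + 19r^3 + 30r^2 + 22r + 9) = (r+1)(5(r+1)^4 - (r+1)^3 + 3(r+1)^2 - (r+1) + 3),
which is the closed form with t = r+1.
By induction, the statement is established for all t ≥ 1.

S(t) = t(5t^4 - t^3 + 3t^2 - t + 3)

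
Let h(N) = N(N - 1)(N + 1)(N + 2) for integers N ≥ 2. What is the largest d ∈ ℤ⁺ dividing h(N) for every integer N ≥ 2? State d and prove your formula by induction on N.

Computing the first values: h(2) = 24 and h(3) = 120; gcd(24, 120) = 24, so d ≤ 24.
We prove 24 | N(N - 1)(N + 1)(N + 2) for all N ≥ 2 by induction on N.
When N = 2: h(2) = 24 = 24·(1), so 24 | h(2).
Suppose the result is true for N = r, i.e. 24 | h(r). Then
h(r+1) − h(r) = r·(r+1)·(r+2)·(r+3) − (r-1)·r·(r+1)·(r+2) = r·(r+1)·(r+2)·[(r+3) − (r-1)] = 4·r·(r+1)·(r+2). The product of 3 consecutive integers is divisible by (3)! = 6, so h(r+1) − h(r) is divisible by 4·6 = 24. By the inductive hypothesis 24 | h(r), hence 24 | h(r+1).
Hence, by induction on N, the claim holds for every N ≥ 2.
Therefore the largest such d is 24.

d = 24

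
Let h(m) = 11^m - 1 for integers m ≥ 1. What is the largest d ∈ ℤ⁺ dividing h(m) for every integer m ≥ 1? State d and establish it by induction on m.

Computing the first values: h(1) = 10 and h(2) = 120; gcd(10, 120) = 10, so d ≤ 10.
We prove 10 | 11^m - 1 for all m ≥ 1 by induction on m.
When m = 1: h(1) = 10 = 10·(1), so 10 | h(1).
For the inductive step, assume it holds for an arbitrary i ≥ 1, i.e. 10 | h(i). Then
11^{i+1} − 1^{i+1} = 11·11^i − 1·1^i = 11·(11^i − 1^i) + (10)·1^i. The first term is divisible by 10 by the inductive hypothesis, and the second term (10)·1^i is divisible by 10 since 10 | 10. Hence 10 | h(i+1).
By induction, the statement is established for all m ≥ 1.
Therefore the largest such d is 10.

d = 10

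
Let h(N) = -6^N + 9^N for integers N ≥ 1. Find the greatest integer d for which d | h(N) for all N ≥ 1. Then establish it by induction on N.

d = 3

Computing the first values: h(1) = 3 and h(2) = 45; gcd(3, 45) = 3, so d ≤ 3.
We prove 3 | -6^N + 9^N for all N ≥ 1 by induction on N.
Base step (N = 1): h(1) = 3 = 3·(1), so 3 | h(1).
Inductive step: assume the claim holds for N = p, i.e. 3 | h(p). Then
9^{p+1} − 6^{p+1} = 9·9^p − 6·6^p = 9·(9^p − 6^p) + (3)·6^p. The first term is divisible by 3 by the inductive hypothesis, and the second term (3)·6^p is divisible by 3 since 3 | 3. Hence 3 | h(p+1).
By induction, the statement is established for all N ≥ 1.
Therefore the largest such d is 3.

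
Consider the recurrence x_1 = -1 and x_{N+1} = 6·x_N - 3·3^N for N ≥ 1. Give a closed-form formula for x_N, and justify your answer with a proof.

x_N = 3^N - 4·6^(N - 1)

Computing the first terms: x_1 = -1, x_2 = -15, x_3 = -117. This suggests x_N = 3^N - 4·6^(N - 1).
When N = 1: the formula gives -1 = -1 = x_1.
Suppose the result is true for N = i, so x_i = 3^i - 4·6^(i - 1).
Then x_{i+1} = 6·x_i - 3·3^i = 6·(3^i - 4·6^(i - 1)) - 3·3^i = 3^(i + 1) - 4·6^i = 3^(i+1) - 4·6^((i+1) - 1),
which is the claimed formula at N = i+1.
This completes the induction.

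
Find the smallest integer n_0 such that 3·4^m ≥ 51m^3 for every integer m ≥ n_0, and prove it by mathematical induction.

At m = 5: 3072 < 6375, so the inequality fails and n_0 ≥ 6. We prove 3·4^m ≥ 51m^3 for all m ≥ 6.
Base case (m = 6): 3·4^m = 12288 and 51m^3 = 11016, so 12288 ≥ 11016.
Suppose the result is true for m = k, so 3·4^k ≥ 51k^3.
Then 3·4^(k + 1) = 4·(3·4^k) ≥ 4·(51k^3).
Also, for k ≥ 6 we have 4·(51k^3) ≥ 51(k+1)^3, since 4 ≥ (1 + 1/k)^3 for all k ≥ 6.
Combining, 3·4^(k + 1) ≥ 51(k+1)^3.
By induction, the statement is established for all m ≥ 6.
Hence the smallest such n_0 is 6.

n_0 = 6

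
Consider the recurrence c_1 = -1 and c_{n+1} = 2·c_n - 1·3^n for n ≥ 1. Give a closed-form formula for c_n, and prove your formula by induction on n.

c_n = 2^n - 3^n

Computing the first terms: c_1 = -1, c_2 = -5, c_3 = -19. This suggests c_n = 2^n - 3^n.
For the base case n = 1: the formula gives -1 = -1 = c_1.
Inductive step: assume the claim holds for n = r, so c_r = 2^r - 3^r.
Then c_{r+1} = 2·c_r - 1·3^r = 2·(2^r - 3^r) - 1·3^r = 2^(r + 1) - 3^(r + 1),
which is the claimed formula at n = r+1.
By the principle of mathematical induction, the result holds for all n ≥ 1.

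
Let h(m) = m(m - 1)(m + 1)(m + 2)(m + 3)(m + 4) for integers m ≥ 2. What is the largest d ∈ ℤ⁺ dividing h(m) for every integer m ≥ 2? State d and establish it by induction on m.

Computing the first values: h(2) = 720 and h(3) = 5040; gcd(720, 5040) = 720, so d ≤ 720.
We prove 720 | m(m - 1)(m + 1)(m + 2)(m + 3)(m + 4) for all m ≥ 2 by induction on m.
Base step (m = 2): h(2) = 720 = 720·(1), so 720 | h(2).
Inductive step: assume the claim holds for m = k, i.e. 720 | h(k). Then
h(k+1) − h(k) = k·(k+1)·(k+2)·(k+3)·(k+4)·(k+5) − (k-1)·k·(k+1)·(k+2)·(k+3)·(k+4) = k·(k+1)·(k+2)·(k+3)·(k+4)·[(k+5) − (k-1)] = 6·k·(k+1)·(k+2)·(k+3)·(k+4). The product of 5 consecutive integers is divisible by (5)! = 120, so h(k+1) − h(k) is divisible by 6·120 = 720. By the inductive hypothesis 720 | h(k), hence 720 | h(k+1).
By the principle of mathematical induction, the result holds for all m ≥ 2.
Therefore the largest such d is 720.

d = 720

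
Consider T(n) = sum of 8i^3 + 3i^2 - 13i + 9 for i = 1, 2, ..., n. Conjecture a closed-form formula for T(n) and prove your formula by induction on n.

We claim T(n) = n(2n^3 + 5n^2 - 3n + 3) for all n ≥ 1.
When n = 1: T(1) = 7, and the closed form gives 7. They agree.
Suppose the result is true for n = i, so T(i) = i(2i^3 + 5i^2 - 3i + 3).
Then T(i+1) = T(i) + (8i^3 + 27i^2 + 17i + 7) = (i(2i^3 + 5i^2 - 3i + 3)) + (8i^3 + 27i^2 + 17i + 7).
Simplifying, T(i+1) = (i + 1)(2i^3 + 11i^2 + 13i + 7) = (i+1)(2(i+1)^3 + 5(i+1)^2 - 3(i+1) + 3),
which is the closed form with n = i+1.
By the principle of mathematical induction, the result holds for all n ≥ 1.

T(n) = n(2n^3 + 5n^2 - 3n + 3)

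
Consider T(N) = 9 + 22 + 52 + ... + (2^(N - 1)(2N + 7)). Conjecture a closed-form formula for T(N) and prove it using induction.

T(N) = 2^N(2N + 5) - 5

We claim T(N) = 2^N(2N + 5) - 5 for all N ≥ 1.
When N = 1: T(1) = 9, and the closed form gives 9. They agree.
Suppose the result is true for N = i, so T(i) = 2^i(2i + 5) - 5.
Then T(i+1) = T(i) + (2^i(2i + 9)) = (2^i(2i + 5) - 5) + (2^i(2i + 9)).
Simplifying, T(i+1) = 4·2^i·i + 14·2^i - 5 = 2^(i+1)(2(i+1) + 5) - 5,
which is the closed form with N = i+1.
By induction, the statement is established for all N ≥ 1.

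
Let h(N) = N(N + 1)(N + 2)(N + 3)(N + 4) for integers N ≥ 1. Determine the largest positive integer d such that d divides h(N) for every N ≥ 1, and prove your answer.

Computing the first values: h(1) = 120 and h(2) = 720; gcd(120, 720) = 120, so d ≤ 120.
We prove 120 | N(N + 1)(N + 2)(N + 3)(N + 4) for all N ≥ 1 by induction on N.
Base case (N = 1): h(1) = 120 = 120·(1), so 120 | h(1).
Inductive step: assume the claim holds for N = j, i.e. 120 | h(j). Then
h(j+1) − h(j) = (j+1)·(j+2)·(j+3)·(j+4)·(j+5) − j·(j+1)·(j+2)·(j+3)·(j+4) = (j+1)·(j+2)·(j+3)·(j+4)·[(j+5) − j] = 5·(j+1)·(j+2)·(j+3)·(j+4). The product of 4 consecutive integers is divisible by (4)! = 24, so h(j+1) − h(j) is divisible by 5·24 = 120. By the inductive hypothesis 120 | h(j), hence 120 | h(j+1).
Hence, by induction on N, the claim holds for every N ≥ 1.
Therefore the largest such d is 120.

d = 120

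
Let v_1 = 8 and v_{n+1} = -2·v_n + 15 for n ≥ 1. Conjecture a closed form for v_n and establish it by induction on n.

v_n = 3(-2)^(n - 1) + 5

Computing the first terms: v_1 = 8, v_2 = -1, v_3 = 17. This suggests v_n = 3(-2)^(n - 1) + 5.
When n = 1: the formula gives 8 = 8 = v_1.
Inductive step: assume the claim holds for n = i, so v_i = 3(-2)^(i - 1) + 5.
Then v_{i+1} = -2·v_i + 15 = -2·(3(-2)^(i - 1) + 5) + 15 = 3(-2)^i + 5 = 3(-2)^((i+1) - 1) + 5,
which is the claimed formula at n = i+1.
By the principle of mathematical induction, the result holds for all n ≥ 1.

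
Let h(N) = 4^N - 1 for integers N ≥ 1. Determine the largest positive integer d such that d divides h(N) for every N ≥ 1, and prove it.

d = 3

Computing the first values: h(1) = 3 and h(2) = 15; gcd(3, 15) = 3, so d ≤ 3.
We prove 3 | 4^N - 1 for all N ≥ 1 by induction on N.
When N = 1: h(1) = 3 = 3·(1), so 3 | h(1).
Suppose the result is true for N = j, i.e. 3 | h(j). Then
4^{j+1} − 1^{j+1} = 4·4^j − 1·1^j = 4·(4^j − 1^j) + (3)·1^j. The first term is divisible by 3 by the inductive hypothesis, and the second term (3)·1^j is divisible by 3 since 3 | 3. Hence 3 | h(j+1).
By the principle of mathematical induction, the result holds for all N ≥ 1.
Therefore the largest such d is 3.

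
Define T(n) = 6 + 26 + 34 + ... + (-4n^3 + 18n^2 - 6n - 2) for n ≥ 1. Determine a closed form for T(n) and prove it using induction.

T(n) = -n(n^3 - 4n^2 - 5n + 2)

We claim T(n) = -n(n^3 - 4n^2 - 5n + 2) for all n ≥ 1.
For the base case n = 1: T(1) = 6, and the closed form gives 6. They agree.
Inductive step: assume the claim holds for n = k, so T(k) = k(-k^3 + 4k^2 + 5k - 2).
Then T(k+1) = T(k) + (-4k^3 + 6k^2 + 18k + 6) = (k(-k^3 + 4k^2 + 5k - 2)) + (-4k^3 + 6k^2 + 18k + 6).
Simplifying, T(k+1) = -(k + 1)(k^3 - k^2 - 10k - 6) = -(k+1)((k+1)^3 - 4(k+1)^2 - 5(k+1) + 2),
which is the closed form with n = k+1.
By induction, the statement is established for all n ≥ 1.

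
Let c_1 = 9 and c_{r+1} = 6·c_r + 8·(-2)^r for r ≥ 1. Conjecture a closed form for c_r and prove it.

Computing the first terms: c_1 = 9, c_2 = 38, c_3 = 260. This suggests c_r = -(-2)^r + 7·6^(r - 1).
For the base case r = 1: the formula gives 9 = 9 = c_1.
Inductive step: suppose the statement holds for some j ≥ 1, so c_j = -(-2)^j + 7·6^(j - 1).
Then c_{j+1} = 6·c_j + 8·(-2)^j = 6·(-(-2)^j + 7·6^(j - 1)) + 8·(-2)^j = -(-2)^(j + 1) + 7·6^j = -(-2)^(j+1) + 7·6^((j+1) - 1),
which is the claimed formula at r = j+1.
By induction, the statement is established for all r ≥ 1.

c_r = -(-2)^r + 7·6^(r - 1)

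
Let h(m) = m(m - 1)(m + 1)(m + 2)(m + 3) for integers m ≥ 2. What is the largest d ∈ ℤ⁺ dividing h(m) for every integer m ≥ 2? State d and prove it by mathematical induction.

d = 120

Computing the first values: h(2) = 120 and h(3) = 720; gcd(120, 720) = 120, so d ≤ 120.
We prove 120 | m(m - 1)(m + 1)(m + 2)(m + 3) for all m ≥ 2 by induction on m.
For the base case m = 2: h(2) = 120 = 120·(1), so 120 | h(2).
Suppose the result is true for m = r, i.e. 120 | h(r). Then
h(r+1) − h(r) = r·(r+1)·(r+2)·(r+3)·(r+4) − (r-1)·r·(r+1)·(r+2)·(r+3) = r·(r+1)·(r+2)·(r+3)·[(r+4) − (r-1)] = 5·r·(r+1)·(r+2)·(r+3). The product of 4 consecutive integers is divisible by (4)! = 24, so h(r+1) − h(r) is divisible by 5·24 = 120. By the inductive hypothesis 120 | h(r), hence 120 | h(r+1).
By induction, the statement is established for all m ≥ 2.
Therefore the largest such d is 120.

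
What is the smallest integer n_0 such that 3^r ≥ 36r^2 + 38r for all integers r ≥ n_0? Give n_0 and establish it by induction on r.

n_0 = 7

At r = 6: 729 < 1524, so the inequality fails and n_0 ≥ 7. We prove 3^r ≥ 36r^2 + 38r for all r ≥ 7.
Base step (r = 7): 3^r = 2187 and 36r^2 + 38r = 2030, so 2187 ≥ 2030.
For the inductive step, assume it holds for an arbitrary i ≥ 7, so 3^i ≥ 36i^2 + 38i.
Then 3^(i + 1) = 3·(3^i) ≥ 3·(36i^2 + 38i).
Also, for i ≥ 7 we have 3·(36i^2 + 38i) ≥ 36(i+1)^2 + 38(i+1), since 3·(36i^2 + 38i) − (36(i+1)^2 + 38(i+1)) = 72i^2 + 4i - 74, which is nonnegative for all i ≥ 7.
Combining, 3^(i + 1) ≥ 36(i+1)^2 + 38(i+1).
This completes the induction.
Hence the smallest such n_0 is 7.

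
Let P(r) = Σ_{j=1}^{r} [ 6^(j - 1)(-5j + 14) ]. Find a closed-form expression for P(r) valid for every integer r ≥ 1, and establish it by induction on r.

We claim P(r) = 6^r(-r + 3) - 3 for all r ≥ 1.
When r = 1: P(1) = 9, and the closed form gives 9. They agree.
Inductive step: suppose the statement holds for some j ≥ 1, so P(j) = 6^j(-j + 3) - 3.
Then P(j+1) = P(j) + (6^j(-5j + 9)) = (6^j(-j + 3) - 3) + (6^j(-5j + 9)).
Simplifying, P(j+1) = -6·6^j·j + 12·6^j - 3 = 6^(j+1)(-(j+1) + 3) - 3,
which is the closed form with r = j+1.
By induction, the statement is established for all r ≥ 1.

P(r) = 6^r(-r + 3) - 3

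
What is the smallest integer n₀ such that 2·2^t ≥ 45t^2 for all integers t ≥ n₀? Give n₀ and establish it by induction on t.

n₀ = 12

At t = 11: 4096 < 5445, so the inequality fails and n₀ ≥ 12. We prove 2·2^t ≥ 45t^2 for all t ≥ 12.
Base step (t = 12): 2·2^t = 8192 and 45t^2 = 6480, so 8192 ≥ 6480.
For the inductive step, assume it holds for an arbitrary r ≥ 12, so 2·2^r ≥ 45r^2.
Then 2·2^(r + 1) = 2·(2·2^r) ≥ 2·(45r^2).
Also, for r ≥ 12 we have 2·(45r^2) ≥ 45(r+1)^2, since 2 ≥ (1 + 1/r)^2 for all r ≥ 12.
Combining, 2·2^(r + 1) ≥ 45(r+1)^2.
By the principle of mathematical induction, the result holds for all t ≥ 12.
Hence the smallest such n₀ is 12.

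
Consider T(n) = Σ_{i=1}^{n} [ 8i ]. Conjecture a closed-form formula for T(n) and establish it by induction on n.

We claim T(n) = 4n(n + 1) for all n ≥ 1.
For the base case n = 1: T(1) = 8, and the closed form gives 8. They agree.
Suppose the result is true for n = i, so T(i) = 4i(i + 1).
Then T(i+1) = T(i) + (8i + 8) = (4i(i + 1)) + (8i + 8).
Simplifying, T(i+1) = 4(i + 1)(i + 2) = 4(i+1)((i+1) + 1),
which is the closed form with n = i+1.
By induction, the statement is established for all n ≥ 1.

T(n) = 4n(n + 1)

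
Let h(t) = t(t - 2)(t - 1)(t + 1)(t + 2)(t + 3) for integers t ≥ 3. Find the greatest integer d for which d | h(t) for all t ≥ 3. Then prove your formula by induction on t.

Computing the first values: h(3) = 720 and h(4) = 5040; gcd(720, 5040) = 720, so d ≤ 720.
We prove 720 | t(t - 2)(t - 1)(t + 1)(t + 2)(t + 3) for all t ≥ 3 by induction on t.
For the base case t = 3: h(3) = 720 = 720·(1), so 720 | h(3).
Suppose the result is true for t = i, i.e. 720 | h(i). Then
h(i+1) − h(i) = (i-1)·i·(i+1)·(i+2)·(i+3)·(i+4) − (i-2)·(i-1)·i·(i+1)·(i+2)·(i+3) = (i-1)·i·(i+1)·(i+2)·(i+3)·[(i+4) − (i-2)] = 6·(i-1)·i·(i+1)·(i+2)·(i+3). The product of 5 consecutive integers is divisible by (5)! = 120, so h(i+1) − h(i) is divisible by 6·120 = 720. By the inductive hypothesis 720 | h(i), hence 720 | h(i+1).
This completes the induction.
Therefore the largest such d is 720.

d = 720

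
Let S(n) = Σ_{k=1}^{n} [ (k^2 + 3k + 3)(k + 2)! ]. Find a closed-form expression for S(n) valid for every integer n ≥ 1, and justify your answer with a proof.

S(n) = (n + 1)(n + 3)! - 6

We claim S(n) = (n + 1)(n + 3)! - 6 for all n ≥ 1.
When n = 1: S(1) = 42, and the closed form gives 42. They agree.
Inductive step: suppose the statement holds for some k ≥ 1, so S(k) = (k + 1)(k + 3)! - 6.
Then S(k+1) = S(k) + ((k^2 + 5k + 7)(k + 3)!) = ((k + 1)(k + 3)! - 6) + ((k^2 + 5k + 7)(k + 3)!).
Simplifying, S(k+1) = ((k+1) + 1)((k+1) + 3)! - 6,
which is the closed form with n = k+1.
Hence, by induction on n, the claim holds for every n ≥ 1.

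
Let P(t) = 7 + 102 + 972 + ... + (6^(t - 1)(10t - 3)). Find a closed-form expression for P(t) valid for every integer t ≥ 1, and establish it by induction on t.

P(t) = 6^t(2t - 1) + 1

We claim P(t) = 6^t(2t - 1) + 1 for all t ≥ 1.
For the base case t = 1: P(1) = 7, and the closed form gives 7. They agree.
Inductive step: suppose the statement holds for some i ≥ 1, so P(i) = 6^i(2i - 1) + 1.
Then P(i+1) = P(i) + (6^i(10i + 7)) = (6^i(2i - 1) + 1) + (6^i(10i + 7)).
Simplifying, P(i+1) = 12·6^i·i + 6·6^i + 1 = 6^(i+1)(2(i+1) - 1) + 1,
which is the closed form with t = i+1.
Hence, by induction on t, the claim holds for every t ≥ 1.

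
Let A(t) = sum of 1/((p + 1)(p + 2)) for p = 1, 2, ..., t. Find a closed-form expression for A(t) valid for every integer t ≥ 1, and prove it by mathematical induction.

A(t) = t/(2(t + 2))

We claim A(t) = t/(2(t + 2)) for all t ≥ 1.
Base step (t = 1): A(1) = 1/6, and the closed form gives 1/6. They agree.
For the inductive step, assume it holds for an arbitrary p ≥ 1, so A(p) = p/(2(p + 2)).
Then A(p+1) = A(p) + (1/((p + 2)(p + 3))) = (p/(2(p + 2))) + (1/((p + 2)(p + 3))).
Simplifying, A(p+1) = (p + 1)/(2(p + 3)) = (p+1)/(2((p+1) + 2)),
which is the closed form with t = p+1.
This completes the induction.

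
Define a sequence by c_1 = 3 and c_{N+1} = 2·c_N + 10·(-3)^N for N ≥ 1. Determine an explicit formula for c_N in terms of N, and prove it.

c_N = -2(-3)^N - 3·2^(N - 1)

Computing the first terms: c_1 = 3, c_2 = -24, c_3 = 42. This suggests c_N = -2(-3)^N - 3·2^(N - 1).
For the base case N = 1: the formula gives 3 = 3 = c_1.
Suppose the result is true for N = p, so c_p = -2(-3)^p - 3·2^(p - 1).
Then c_{p+1} = 2·c_p + 10·(-3)^p = 2·(-2(-3)^p - 3·2^(p - 1)) + 10·(-3)^p = -2(-3)^(p + 1) - 3·2^p = -2(-3)^(p+1) - 3·2^((p+1) - 1),
which is the claimed formula at N = p+1.
This completes the induction.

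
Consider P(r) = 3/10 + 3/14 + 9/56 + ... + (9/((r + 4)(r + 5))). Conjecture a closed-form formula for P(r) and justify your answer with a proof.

P(r) = 9r/(5(r + 5))

We claim P(r) = 9r/(5(r + 5)) for all r ≥ 1.
For the base case r = 1: P(1) = 3/10, and the closed form gives 3/10. They agree.
Inductive step: suppose the statement holds for some i ≥ 1, so P(i) = 9i/(5(i + 5)).
Then P(i+1) = P(i) + (9/((i + 5)(i + 6))) = (9i/(5(i + 5))) + (9/((i + 5)(i + 6))).
Simplifying, P(i+1) = 9(i + 1)/(5(i + 6)) = 9(i+1)/(5((i+1) + 5)),
which is the closed form with r = i+1.
By induction, the statement is established for all r ≥ 1.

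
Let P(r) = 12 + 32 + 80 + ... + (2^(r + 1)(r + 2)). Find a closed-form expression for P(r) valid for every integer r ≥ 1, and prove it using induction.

P(r) = 4·2^r(r + 1) - 4

We claim P(r) = 4·2^r(r + 1) - 4 for all r ≥ 1.
When r = 1: P(1) = 12, and the closed form gives 12. They agree.
For the inductive step, assume it holds for an arbitrary p ≥ 1, so P(p) = 4·2^p(p + 1) - 4.
Then P(p+1) = P(p) + (2^(p + 2)(p + 3)) = (4·2^p(p + 1) - 4) + (2^(p + 2)(p + 3)).
Simplifying, P(p+1) = 8·2^p·p + 16·2^p - 4 = 4·2^(p+1)((p+1) + 1) - 4,
which is the closed form with r = p+1.
By induction, the statement is established for all r ≥ 1.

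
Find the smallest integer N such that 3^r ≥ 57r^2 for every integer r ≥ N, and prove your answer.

N = 8

At r = 7: 2187 < 2793, so the inequality fails and N ≥ 8. We prove 3^r ≥ 57r^2 for all r ≥ 8.
Base case (r = 8): 3^r = 6561 and 57r^2 = 3648, so 6561 ≥ 3648.
For the inductive step, assume it holds for an arbitrary k ≥ 8, so 3^k ≥ 57k^2.
Then 3^(k + 1) = 3·(3^k) ≥ 3·(57k^2).
Also, for k ≥ 8 we have 3·(57k^2) ≥ 57(k+1)^2, since 3 ≥ (1 + 1/k)^2 for all k ≥ 8.
Combining, 3^(k + 1) ≥ 57(k+1)^2.
By the principle of mathematical induction, the result holds for all r ≥ 8.
Hence the smallest such N is 8.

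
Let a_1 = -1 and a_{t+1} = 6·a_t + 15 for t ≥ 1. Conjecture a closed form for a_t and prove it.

Computing the first terms: a_1 = -1, a_2 = 9, a_3 = 69. This suggests a_t = 2·6^(t - 1) - 3.
When t = 1: the formula gives -1 = -1 = a_1.
Inductive step: suppose the statement holds for some m ≥ 1, so a_m = 2·6^(m - 1) - 3.
Then a_{m+1} = 6·a_m + 15 = 6·(2·6^(m - 1) - 3) + 15 = 2·6^m - 3 = 2·6^((m+1) - 1) - 3,
which is the claimed formula at t = m+1.
This completes the induction.

a_t = 2·6^(t - 1) - 3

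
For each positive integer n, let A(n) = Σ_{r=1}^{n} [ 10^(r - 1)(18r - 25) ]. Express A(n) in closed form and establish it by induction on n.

A(n) = 10^n(2n - 3) + 3

We claim A(n) = 10^n(2n - 3) + 3 for all n ≥ 1.
For the base case n = 1: A(1) = -7, and the closed form gives -7. They agree.
Inductive step: assume the claim holds for n = r, so A(r) = 10^r(2r - 3) + 3.
Then A(r+1) = A(r) + (10^r(18r - 7)) = (10^r(2r - 3) + 3) + (10^r(18r - 7)).
Simplifying, A(r+1) = 20·10^r·r - 10·10^r + 3 = 10^(r+1)(2(r+1) - 3) + 3,
which is the closed form with n = r+1.
By the principle of mathematical induction, the result holds for all n ≥ 1.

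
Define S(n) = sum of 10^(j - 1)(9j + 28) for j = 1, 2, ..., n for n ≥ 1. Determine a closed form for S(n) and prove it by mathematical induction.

S(n) = 10^n(n + 3) - 3

We claim S(n) = 10^n(n + 3) - 3 for all n ≥ 1.
When n = 1: S(1) = 37, and the closed form gives 37. They agree.
Inductive step: assume the claim holds for n = j, so S(j) = 10^j(j + 3) - 3.
Then S(j+1) = S(j) + (10^j(9j + 37)) = (10^j(j + 3) - 3) + (10^j(9j + 37)).
Simplifying, S(j+1) = 10·10^j·j + 40·10^j - 3 = 10^(j+1)((j+1) + 3) - 3,
which is the closed form with n = j+1.
By induction, the statement is established for all n ≥ 1.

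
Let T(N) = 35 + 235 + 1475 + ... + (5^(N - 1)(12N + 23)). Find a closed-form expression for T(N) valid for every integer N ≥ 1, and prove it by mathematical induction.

We claim T(N) = 5^N(3N + 5) - 5 for all N ≥ 1.
For the base case N = 1: T(1) = 35, and the closed form gives 35. They agree.
Suppose the result is true for N = j, so T(j) = 5^j(3j + 5) - 5.
Then T(j+1) = T(j) + (5^j(12j + 35)) = (5^j(3j + 5) - 5) + (5^j(12j + 35)).
Simplifying, T(j+1) = 15·5^j·j + 40·5^j - 5 = 5^(j+1)(3(j+1) + 5) - 5,
which is the closed form with N = j+1.
This completes the induction.

T(N) = 5^N(3N + 5) - 5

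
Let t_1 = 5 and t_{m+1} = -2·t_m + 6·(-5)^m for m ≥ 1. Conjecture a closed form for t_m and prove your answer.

t_m = -5(-2)^(m - 1) - 2(-5)^m

Computing the first terms: t_1 = 5, t_2 = -40, t_3 = 230. This suggests t_m = -5(-2)^(m - 1) - 2(-5)^m.
Base case (m = 1): the formula gives 5 = 5 = t_1.
Inductive step: assume the claim holds for m = p, so t_p = -5(-2)^(p - 1) - 2(-5)^p.
Then t_{p+1} = -2·t_p + 6·(-5)^p = -2·(-5(-2)^(p - 1) - 2(-5)^p) + 6·(-5)^p = -5(-2)^p - 2(-5)^(p + 1) = -5(-2)^((p+1) - 1) - 2(-5)^(p+1),
which is the claimed formula at m = p+1.
By induction, the statement is established for all m ≥ 1.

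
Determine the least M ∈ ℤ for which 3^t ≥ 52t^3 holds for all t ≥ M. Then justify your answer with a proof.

M = 10

At t = 9: 19683 < 37908, so the inequality fails and M ≥ 10. We prove 3^t ≥ 52t^3 for all t ≥ 10.
Base case (t = 10): 3^t = 59049 and 52t^3 = 52000, so 59049 ≥ 52000.
Inductive step: suppose the statement holds for some p ≥ 10, so 3^p ≥ 52p^3.
Then 3^(p + 1) = 3·(3^p) ≥ 3·(52p^3).
Also, for p ≥ 10 we have 3·(52p^3) ≥ 52(p+1)^3, since 3 ≥ (1 + 1/p)^3 for all p ≥ 10.
Combining, 3^(p + 1) ≥ 52(p+1)^3.
By the principle of mathematical induction, the result holds for all t ≥ 10.
Hence the smallest such M is 10.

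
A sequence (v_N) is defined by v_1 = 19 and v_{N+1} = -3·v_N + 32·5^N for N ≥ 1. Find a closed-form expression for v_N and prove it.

v_N = -(-3)^(N - 1) + 4·5^N

Computing the first terms: v_1 = 19, v_2 = 103, v_3 = 491. This suggests v_N = -(-3)^(N - 1) + 4·5^N.
When N = 1: the formula gives 19 = 19 = v_1.
For the inductive step, assume it holds for an arbitrary k ≥ 1, so v_k = -(-3)^(k - 1) + 4·5^k.
Then v_{k+1} = -3·v_k + 32·5^k = -3·(-(-3)^(k - 1) + 4·5^k) + 32·5^k = -(-3)^k + 4·5^(k + 1) = -(-3)^((k+1) - 1) + 4·5^(k+1),
which is the claimed formula at N = k+1.
This completes the induction.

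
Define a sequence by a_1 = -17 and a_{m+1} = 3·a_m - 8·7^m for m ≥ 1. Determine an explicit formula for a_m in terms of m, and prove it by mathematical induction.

Computing the first terms: a_1 = -17, a_2 = -107, a_3 = -713. This suggests a_m = -3^m - 2·7^m.
When m = 1: the formula gives -17 = -17 = a_1.
Suppose the result is true for m = p, so a_p = -3^p - 2·7^p.
Then a_{p+1} = 3·a_p - 8·7^p = 3·(-3^p - 2·7^p) - 8·7^p = -3^(p + 1) - 2·7^(p + 1),
which is the claimed formula at m = p+1.
Hence, by induction on m, the claim holds for every m ≥ 1.

a_m = -3^m - 2·7^m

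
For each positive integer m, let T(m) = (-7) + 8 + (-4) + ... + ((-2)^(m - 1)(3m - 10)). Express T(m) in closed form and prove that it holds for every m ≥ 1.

We claim T(m) = (-2)^m(-m + 3) - 3 for all m ≥ 1.
Base step (m = 1): T(1) = -7, and the closed form gives -7. They agree.
Inductive step: suppose the statement holds for some k ≥ 1, so T(k) = (-2)^k(-k + 3) - 3.
Then T(k+1) = T(k) + ((-2)^k(3k - 7)) = ((-2)^k(-k + 3) - 3) + ((-2)^k(3k - 7)).
Simplifying, T(k+1) = 2(-2)^k·k - 4(-2)^k - 3 = (-2)^(k+1)(-(k+1) + 3) - 3,
which is the closed form with m = k+1.
By the principle of mathematical induction, the result holds for all m ≥ 1.

T(m) = (-2)^m(-m + 3) - 3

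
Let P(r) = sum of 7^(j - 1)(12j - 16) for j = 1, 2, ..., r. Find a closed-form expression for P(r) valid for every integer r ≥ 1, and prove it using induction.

We claim P(r) = 7^r(2r - 3) + 3 for all r ≥ 1.
For the base case r = 1: P(1) = -4, and the closed form gives -4. They agree.
Inductive step: suppose the statement holds for some j ≥ 1, so P(j) = 7^j(2j - 3) + 3.
Then P(j+1) = P(j) + (7^j(12j - 4)) = (7^j(2j - 3) + 3) + (7^j(12j - 4)).
Simplifying, P(j+1) = 14·7^j·j - 7·7^j + 3 = 7^(j+1)(2(j+1) - 3) + 3,
which is the closed form with r = j+1.
By the principle of mathematical induction, the result holds for all r ≥ 1.

P(r) = 7^r(2r - 3) + 3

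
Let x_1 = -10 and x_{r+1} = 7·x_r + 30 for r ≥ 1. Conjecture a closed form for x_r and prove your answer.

x_r = -5·7^(r - 1) - 5

Computing the first terms: x_1 = -10, x_2 = -40, x_3 = -250. This suggests x_r = -5·7^(r - 1) - 5.
Base step (r = 1): the formula gives -10 = -10 = x_1.
For the inductive step, assume it holds for an arbitrary i ≥ 1, so x_i = -5·7^(i - 1) - 5.
Then x_{i+1} = 7·x_i + 30 = 7·(-5·7^(i - 1) - 5) + 30 = -5·7^i - 5 = -5·7^((i+1) - 1) - 5,
which is the claimed formula at r = i+1.
By induction, the statement is established for all r ≥ 1.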